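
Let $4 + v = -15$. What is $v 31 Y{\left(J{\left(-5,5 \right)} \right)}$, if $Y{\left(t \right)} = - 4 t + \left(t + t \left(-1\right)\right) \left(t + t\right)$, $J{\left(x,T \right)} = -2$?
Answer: $-4712$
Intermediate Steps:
$v = -19$ ($v = -4 - 15 = -19$)
$Y{\left(t \right)} = - 4 t$ ($Y{\left(t \right)} = - 4 t + \left(t - t\right) 2 t = - 4 t + 0 \cdot 2 t = - 4 t + 0 = - 4 t$)
$v 31 Y{\left(J{\left(-5,5 \right)} \right)} = \left(-19\right) 31 \left(\left(-4\right) \left(-2\right)\right) = \left(-589\right) 8 = -4712$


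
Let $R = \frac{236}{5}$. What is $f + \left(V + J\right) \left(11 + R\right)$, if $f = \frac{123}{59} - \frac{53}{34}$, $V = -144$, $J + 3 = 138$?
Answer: $- \frac{5248439}{10030} \approx -523.27$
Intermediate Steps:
$J = 135$ ($J = -3 + 138 = 135$)
$R = \frac{236}{5}$ ($R = 236 \cdot \frac{1}{5} = \frac{236}{5} \approx 47.2$)
$f = \frac{1055}{2006}$ ($f = 123 \cdot \frac{1}{59} - \frac{53}{34} = \frac{123}{59} - \frac{53}{34} = \frac{1055}{2006} \approx 0.52592$)
$f + \left(V + J\right) \left(11 + R\right) = \frac{1055}{2006} + \left(-144 + 135\right) \left(11 + \frac{236}{5}\right) = \frac{1055}{2006} - \frac{2619}{5} = - \frac{5248439}{10030}$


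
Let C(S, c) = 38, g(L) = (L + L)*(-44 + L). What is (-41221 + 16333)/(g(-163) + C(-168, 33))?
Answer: -3111/8440 ≈ -0.36860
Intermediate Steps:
g(L) = 2*L*(-44 + L) (g(L) = (2*L)*(-44 + L) = 2*L*(-44 + L))
(-41221 + 16333)/(g(-163) + C(-168, 33)) = (-41221 + 16333)/(2*(-163)*(-44 - 163) + 38) = -24888/(2*(-163)*(-207) + 38) = -24888/(67482 + 38) = -24888/67520 = -24888*1/67520 = -3111/8440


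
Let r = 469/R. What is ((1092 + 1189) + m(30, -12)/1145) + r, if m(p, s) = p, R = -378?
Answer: 28191827/12366 ≈ 2279.8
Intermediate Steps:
r = -67/54 (r = 469/(-378) = 469*(-1/378) = -67/54 ≈ -1.2407)
((1092 + 1189) + m(30, -12)/1145) + r = ((1092 + 1189) + 30/1145) - 67/54 = (2281 + 30*(1/1145)) - 67/54 = (2281 + 6/229) - 67/54 = 522355/229 - 67/54 = 28191827/12366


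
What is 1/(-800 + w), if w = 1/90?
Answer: -90/71999 ≈ -0.0012500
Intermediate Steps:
w = 1/90 ≈ 0.011111
1/(-800 + w) = 1/(-800 + 1/90) = 1/(-71999/90) = -90/71999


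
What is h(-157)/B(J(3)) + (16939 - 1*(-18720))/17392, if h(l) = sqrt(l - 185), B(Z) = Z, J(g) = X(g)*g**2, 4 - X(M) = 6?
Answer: 35659/17392 - I*sqrt(38)/6 ≈ 2.0503 - 1.0274*I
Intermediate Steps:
X(M) = -2 (X(M) = 4 - 1*6 = 4 - 6 = -2)
J(g) = -2*g**2
h(l) = sqrt(-185 + l)
h(-157)/B(J(3)) + (16939 - 1*(-18720))/17392 = sqrt(-185 - 157)/((-2*3**2)) + (16939 - 1*(-18720))/17392 = sqrt(-342)/((-2*9)) + (16939 + 18720)*(1/17392) = (3*I*sqrt(38))/(-18) + 35659*(1/17392) = (3*I*sqrt(38))*(-1/18) + 35659/17392 = -I*sqrt(38)/6 + 35659/17392 = 35659/17392 - I*sqrt(38)/6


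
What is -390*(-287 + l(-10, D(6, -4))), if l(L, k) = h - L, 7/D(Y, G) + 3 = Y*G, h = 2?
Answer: 107250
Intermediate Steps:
D(Y, G) = 7/(-3 + G*Y) (D(Y, G) = 7/(-3 + Y*G) = 7/(-3 + G*Y))
l(L, k) = 2 - L
-390*(-287 + l(-10, D(6, -4))) = -390*(-287 + (2 - 1*(-10))) = -390*(-287 + (2 + 10)) = -390*(-287 + 12) = -390*(-275) = 107250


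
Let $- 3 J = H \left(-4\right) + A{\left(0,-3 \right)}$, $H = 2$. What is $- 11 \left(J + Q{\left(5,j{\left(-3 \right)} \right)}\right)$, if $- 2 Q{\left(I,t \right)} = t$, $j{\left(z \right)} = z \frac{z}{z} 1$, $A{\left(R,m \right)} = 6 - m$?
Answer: $- \frac{77}{6} \approx -12.833$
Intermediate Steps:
$j{\left(z \right)} = z$ ($j{\left(z \right)} = z 1 \cdot 1 = z 1 = z$)
$Q{\left(I,t \right)} = - \frac{t}{2}$
$J = - \frac{1}{3}$ ($J = - \frac{2 \left(-4\right) + \left(6 - -3\right)}{3} = - \frac{-8 + \left(6 + 3\right)}{3} = - \frac{-8 + 9}{3} = \left(- \frac{1}{3}\right) 1 = - \frac{1}{3} \approx -0.33333$)
$- 11 \left(J + Q{\left(5,j{\left(-3 \right)} \right)}\right) = - 11 \left(- \frac{1}{3} - - \frac{3}{2}\right) = - 11 \left(- \frac{1}{3} + \frac{3}{2}\right) = \left(-11\right) \frac{7}{6} = - \frac{77}{6}$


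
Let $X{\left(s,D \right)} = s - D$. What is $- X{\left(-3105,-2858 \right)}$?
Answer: $247$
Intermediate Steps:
$- X{\left(-3105,-2858 \right)} = - (-3105 - -2858) = - (-3105 + 2858) = \left(-1\right) \left(-247\right) = 247$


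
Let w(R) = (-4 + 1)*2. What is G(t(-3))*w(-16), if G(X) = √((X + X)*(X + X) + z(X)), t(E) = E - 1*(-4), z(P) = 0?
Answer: -12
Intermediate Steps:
w(R) = -6 (w(R) = -3*2 = -6)
t(E) = 4 + E (t(E) = E + 4 = 4 + E)
G(X) = 2*√(X²) (G(X) = √((X + X)*(X + X) + 0) = √((2*X)*(2*X) + 0) = √(4*X² + 0) = √(4*X²) = 2*√(X²))
G(t(-3))*w(-16) = (2*√((4 - 3)²))*(-6) = (2*√(1²))*(-6) = (2*√1)*(-6) = (2*1)*(-6) = 2*(-6) = -12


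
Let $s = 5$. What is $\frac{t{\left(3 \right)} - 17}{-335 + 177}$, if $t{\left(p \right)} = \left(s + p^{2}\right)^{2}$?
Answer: $- \frac{179}{158} \approx -1.1329$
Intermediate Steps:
$t{\left(p \right)} = \left(5 + p^{2}\right)^{2}$
$\frac{t{\left(3 \right)} - 17}{-335 + 177} = \frac{\left(5 + 3^{2}\right)^{2} - 17}{-335 + 177} = \frac{\left(5 + 9\right)^{2} - 17}{-158} = \left(14^{2} - 17\right) \left(- \frac{1}{158}\right) = \left(196 - 17\right) \left(- \frac{1}{158}\right) = 179 \left(- \frac{1}{158}\right) = - \frac{179}{158}$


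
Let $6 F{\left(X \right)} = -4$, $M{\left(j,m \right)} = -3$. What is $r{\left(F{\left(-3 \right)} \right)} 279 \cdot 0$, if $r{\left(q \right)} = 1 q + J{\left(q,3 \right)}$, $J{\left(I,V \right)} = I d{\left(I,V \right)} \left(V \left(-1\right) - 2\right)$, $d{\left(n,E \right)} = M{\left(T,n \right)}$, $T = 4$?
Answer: $0$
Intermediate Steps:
$d{\left(n,E \right)} = -3$
$J{\left(I,V \right)} = - 3 I \left(-2 - V\right)$ ($J{\left(I,V \right)} = I \left(-3\right) \left(V \left(-1\right) - 2\right) = - 3 I \left(- V - 2\right) = - 3 I \left(-2 - V\right)$)
$F{\left(X \right)} = - \frac{2}{3}$ ($F{\left(X \right)} = \frac{1}{6} \left(-4\right) = - \frac{2}{3}$)
$r{\left(q \right)} = 16 q$ ($r{\left(q \right)} = 1 q + 3 q \left(2 + 3\right) = q + 3 q 5 = q + 15 q = 16 q$)
$r{\left(F{\left(-3 \right)} \right)} 279 \cdot 0 = 16 \left(- \frac{2}{3}\right) 279 \cdot 0 = \left(- \frac{32}{3}\right) 0 = 0$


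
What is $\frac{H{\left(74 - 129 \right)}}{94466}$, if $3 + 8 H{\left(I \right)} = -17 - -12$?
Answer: $- \frac{1}{94466} \approx -1.0586 \cdot 10^{-5}$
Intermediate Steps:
$H{\left(I \right)} = -1$ ($H{\left(I \right)} = - \frac{3}{8} + \frac{-17 - -12}{8} = - \frac{3}{8} + \frac{-17 + 12}{8} = - \frac{3}{8} + \frac{1}{8} \left(-5\right) = - \frac{3}{8} - \frac{5}{8} = -1$)
$\frac{H{\left(74 - 129 \right)}}{94466} = - \frac{1}{94466}$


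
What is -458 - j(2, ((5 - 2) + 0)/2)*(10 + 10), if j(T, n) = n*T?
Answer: -518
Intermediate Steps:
j(T, n) = T*n
-458 - j(2, ((5 - 2) + 0)/2)*(10 + 10) = -458 - 2*(((5 - 2) + 0)/2)*(10 + 10) = -458 - 2*((3 + 0)*(1/2))*20 = -458 - 2*(3*(1/2))*20 = -458 - 2*(3/2)*20 = -458 - 3*20 = -458 - 1*60 = -458 - 60 = -518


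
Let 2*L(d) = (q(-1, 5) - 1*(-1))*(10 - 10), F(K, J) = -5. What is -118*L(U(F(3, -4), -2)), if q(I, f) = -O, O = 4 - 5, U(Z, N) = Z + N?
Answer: 0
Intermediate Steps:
U(Z, N) = N + Z
O = -1
q(I, f) = 1 (q(I, f) = -1*(-1) = 1)
L(d) = 0 (L(d) = ((1 - 1*(-1))*(10 - 10))/2 = ((1 + 1)*0)/2 = (2*0)/2 = (1/2)*0 = 0)
-118*L(U(F(3, -4), -2)) = -118*0 = 0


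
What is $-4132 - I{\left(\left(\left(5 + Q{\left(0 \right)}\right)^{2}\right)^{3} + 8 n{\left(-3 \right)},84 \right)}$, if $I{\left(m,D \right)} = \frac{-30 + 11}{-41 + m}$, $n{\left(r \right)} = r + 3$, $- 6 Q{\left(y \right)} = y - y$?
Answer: $- \frac{64393069}{15584} \approx -4132.0$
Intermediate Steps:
$Q{\left(y \right)} = 0$ ($Q{\left(y \right)} = - \frac{y - y}{6} = \left(- \frac{1}{6}\right) 0 = 0$)
$n{\left(r \right)} = 3 + r$
$I{\left(m,D \right)} = - \frac{19}{-41 + m}$
$-4132 - I{\left(\left(\left(5 + Q{\left(0 \right)}\right)^{2}\right)^{3} + 8 n{\left(-3 \right)},84 \right)} = -4132 - - \frac{19}{-41 + \left(\left(\left(5 + 0\right)^{2}\right)^{3} + 8 \left(3 - 3\right)\right)} = -4132 - - \frac{19}{-41 + \left(\left(5^{2}\right)^{3} + 8 \cdot 0\right)} = -4132 - - \frac{19}{-41 + \left(25^{3} + 0\right)} = -4132 - - \frac{19}{-41 + \left(15625 + 0\right)} = -4132 - - \frac{19}{-41 + 15625} = -4132 - - \frac{19}{15584} = -4132 + \frac{19}{15584} = - \frac{64393069}{15584}$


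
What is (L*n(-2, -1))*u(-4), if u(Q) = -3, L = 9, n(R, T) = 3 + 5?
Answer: -216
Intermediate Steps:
n(R, T) = 8
(L*n(-2, -1))*u(-4) = (9*8)*(-3) = 72*(-3) = -216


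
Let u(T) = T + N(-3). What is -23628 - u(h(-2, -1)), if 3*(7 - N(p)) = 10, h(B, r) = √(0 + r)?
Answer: -70895/3 - I ≈ -23632.0 - 1.0*I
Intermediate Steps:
h(B, r) = √r
N(p) = 11/3 (N(p) = 7 - ⅓*10 = 7 - 10/3 = 11/3)
u(T) = 11/3 + T (u(T) = T + 11/3 = 11/3 + T)
-23628 - u(h(-2, -1)) = -23628 - (11/3 + √(-1)) = -23628 - (11/3 + I) = -23628 + (-11/3 - I) = -70895/3 - I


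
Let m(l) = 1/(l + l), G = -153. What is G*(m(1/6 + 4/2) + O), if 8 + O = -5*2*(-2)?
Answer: -24327/13 ≈ -1871.3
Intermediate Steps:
O = 12 (O = -8 - 5*2*(-2) = -8 - 10*(-2) = -8 + 20 = 12)
m(l) = 1/(2*l)
G*(m(1/6 + 4/2) + O) = -153*(1/(2*(1/6 + 4/2)) + 12) = -153*(1/(2*(1*(1/6) + 4*(1/2))) + 12) = -153*(1/(2*(1/6 + 2)) + 12) = -153*(1/(2*(13/6)) + 12) = -153*((1/2)*(6/13) + 12) = -153*(3/13 + 12) = -153*159/13 = -24327/13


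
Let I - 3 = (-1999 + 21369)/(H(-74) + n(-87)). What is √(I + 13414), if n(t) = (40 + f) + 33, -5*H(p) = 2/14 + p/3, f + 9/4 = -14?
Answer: √368297971417/5179 ≈ 117.18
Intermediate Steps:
f = -65/4 (f = -9/4 - 14 = -65/4 ≈ -16.250)
H(p) = -1/35 - p/15 (H(p) = -(2/14 + p/3)/5 = -(2*(1/14) + p*(⅓))/5 = -(⅐ + p/3)/5 = -1/35 - p/15)
n(t) = 227/4 (n(t) = (40 - 65/4) + 33 = 95/4 + 33 = 227/4)
I = 1642617/5179 (I = 3 + (-1999 + 21369)/((-1/35 - 1/15*(-74)) + 227/4) = 3 + 19370/((-1/35 + 74/15) + 227/4) = 3 + 19370/(103/21 + 227/4) = 3 + 19370/(5179/84) = 3 + 19370*(84/5179) = 3 + 1627080/5179 = 1642617/5179 ≈ 317.17)
√(I + 13414) = √(1642617/5179 + 13414) = √(71113723/5179) = √368297971417/5179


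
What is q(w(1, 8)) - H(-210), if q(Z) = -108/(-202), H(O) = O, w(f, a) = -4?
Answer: 21264/101 ≈ 210.53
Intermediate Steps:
q(Z) = 54/101 (q(Z) = -108*(-1/202) = 54/101)
q(w(1, 8)) - H(-210) = 54/101 - 1*(-210) = 54/101 + 210 = 21264/101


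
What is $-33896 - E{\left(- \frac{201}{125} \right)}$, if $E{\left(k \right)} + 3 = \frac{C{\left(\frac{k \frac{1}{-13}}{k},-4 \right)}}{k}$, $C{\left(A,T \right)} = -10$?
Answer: $- \frac{6813743}{201} \approx -33899.0$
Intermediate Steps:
$E{\left(k \right)} = -3 - \frac{10}{k}$
$-33896 - E{\left(- \frac{201}{125} \right)} = -33896 - \left(-3 - \frac{10}{\left(-201\right) \frac{1}{125}}\right) = -33896 - \left(-3 - \frac{10}{- \frac{201}{125}}\right) = -33896 - \left(-3 - - \frac{1250}{201}\right) = -33896 - \left(-3 + \frac{1250}{201}\right) = -33896 - \frac{647}{201} = - \frac{6813743}{201}$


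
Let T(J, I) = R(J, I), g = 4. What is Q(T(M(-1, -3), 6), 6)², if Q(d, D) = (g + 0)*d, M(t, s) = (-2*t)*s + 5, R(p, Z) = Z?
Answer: 576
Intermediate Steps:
M(t, s) = 5 - 2*s*t (M(t, s) = -2*s*t + 5 = 5 - 2*s*t)
T(J, I) = I
Q(d, D) = 4*d (Q(d, D) = (4 + 0)*d = 4*d)
Q(T(M(-1, -3), 6), 6)² = (4*6)² = 24² = 576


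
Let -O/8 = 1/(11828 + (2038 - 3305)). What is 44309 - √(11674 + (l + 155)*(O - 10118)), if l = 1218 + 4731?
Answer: 44309 - I*√6887113165785910/10561 ≈ 44309.0 - 7858.0*I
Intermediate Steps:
l = 5949
O = -8/10561 (O = -8/(11828 + (2038 - 3305)) = -8/(11828 - 1267) = -8/10561 ≈ -0.00075750)
44309 - √(11674 + (l + 155)*(O - 10118)) = 44309 - √(11674 + (5949 + 155)*(-8/10561 - 10118)) = 44309 - √(11674 + 6104*(-106856206/10561)) = 44309 - √(11674 - 652250281424/10561) = 44309 - √(-652126992310/10561) = 44309 - I*√6887113165785910/10561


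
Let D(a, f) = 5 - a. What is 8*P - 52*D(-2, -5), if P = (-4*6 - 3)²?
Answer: 5468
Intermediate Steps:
P = 729 (P = (-24 - 3)² = (-27)² = 729)
8*P - 52*D(-2, -5) = 8*729 - 52*(5 - 1*(-2)) = 5832 - 52*(5 + 2) = 5832 - 52*7 = 5832 - 364 = 5468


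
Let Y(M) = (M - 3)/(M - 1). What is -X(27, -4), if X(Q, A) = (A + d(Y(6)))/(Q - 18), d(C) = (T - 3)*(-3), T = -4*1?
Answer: -17/9 ≈ -1.8889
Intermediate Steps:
Y(M) = (-3 + M)/(-1 + M)
T = -4
d(C) = 21 (d(C) = (-4 - 3)*(-3) = -7*(-3) = 21)
X(Q, A) = (21 + A)/(-18 + Q) (X(Q, A) = (A + 21)/(Q - 18) = (21 + A)/(-18 + Q))
-X(27, -4) = -(21 - 4)/(-18 + 27) = -17/9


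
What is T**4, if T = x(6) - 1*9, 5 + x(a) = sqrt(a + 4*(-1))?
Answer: (14 - sqrt(2))**4 ≈ 25091.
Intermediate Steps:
x(a) = -5 + sqrt(-4 + a) (x(a) = -5 + sqrt(a + 4*(-1)) = -5 + sqrt(a - 4) = -5 + sqrt(-4 + a))
T = -14 + sqrt(2) (T = (-5 + sqrt(-4 + 6)) - 1*9 = (-5 + sqrt(2)) - 9 = -14 + sqrt(2) ≈ -12.586)
T**4 = (-14 + sqrt(2))**4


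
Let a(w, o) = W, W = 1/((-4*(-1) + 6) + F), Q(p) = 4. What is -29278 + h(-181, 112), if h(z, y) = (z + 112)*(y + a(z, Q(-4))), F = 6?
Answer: -592165/16 ≈ -37010.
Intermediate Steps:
W = 1/16 (W = 1/((-4*(-1) + 6) + 6) = 1/((4 + 6) + 6) = 1/(10 + 6) = 1/16 ≈ 0.062500)
a(w, o) = 1/16
h(z, y) = (112 + z)*(1/16 + y) (h(z, y) = (z + 112)*(y + 1/16) = (112 + z)*(1/16 + y))
-29278 + h(-181, 112) = -29278 + (7 + 112*112 + (1/16)*(-181) + 112*(-181)) = -29278 + (7 + 12544 - 181/16 - 20272) = -29278 - 123717/16 = -592165/16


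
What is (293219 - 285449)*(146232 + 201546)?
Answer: 2702235060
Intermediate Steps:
(293219 - 285449)*(146232 + 201546) = 7770*347778 = 2702235060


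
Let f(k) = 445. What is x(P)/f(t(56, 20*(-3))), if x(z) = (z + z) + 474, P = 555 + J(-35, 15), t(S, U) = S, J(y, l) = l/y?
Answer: 11082/3115 ≈ 3.5576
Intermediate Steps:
P = 3882/7 (P = 555 + 15/(-35) = 555 + 15*(-1/35) = 555 - 3/7 = 3882/7 ≈ 554.57)
x(z) = 474 + 2*z (x(z) = 2*z + 474 = 474 + 2*z)
x(P)/f(t(56, 20*(-3))) = (474 + 2*(3882/7))/445 = (474 + 7764/7)*(1/445) = (11082/7)*(1/445) = 11082/3115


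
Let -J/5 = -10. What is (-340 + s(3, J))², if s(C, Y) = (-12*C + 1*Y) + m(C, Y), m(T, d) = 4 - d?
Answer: 138384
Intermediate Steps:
J = 50 (J = -5*(-10) = 50)
s(C, Y) = 4 - 12*C (s(C, Y) = (-12*C + 1*Y) + (4 - Y) = (-12*C + Y) + (4 - Y) = (Y - 12*C) + (4 - Y) = 4 - 12*C)
(-340 + s(3, J))² = (-340 + (4 - 12*3))² = (-340 + (4 - 36))² = (-340 - 32)² = (-372)² = 138384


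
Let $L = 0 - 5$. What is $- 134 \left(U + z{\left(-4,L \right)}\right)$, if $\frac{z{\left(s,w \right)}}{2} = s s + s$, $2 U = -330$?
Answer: $18894$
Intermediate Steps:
$U = -165$ ($U = \frac{1}{2} \left(-330\right) = -165$)
$L = -5$
$z{\left(s,w \right)} = 2 s + 2 s^{2}$ ($z{\left(s,w \right)} = 2 \left(s s + s\right) = 2 \left(s^{2} + s\right) = 2 \left(s + s^{2}\right) = 2 s + 2 s^{2}$)
$- 134 \left(U + z{\left(-4,L \right)}\right) = - 134 \left(-165 + 2 \left(-4\right) \left(1 - 4\right)\right) = - 134 \left(-165 + 2 \left(-4\right) \left(-3\right)\right) = - 134 \left(-165 + 24\right) = \left(-134\right) \left(-141\right) = 18894$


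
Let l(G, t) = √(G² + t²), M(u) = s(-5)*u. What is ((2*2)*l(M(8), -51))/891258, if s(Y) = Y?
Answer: 2*√4201/445629 ≈ 0.00029089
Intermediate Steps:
M(u) = -5*u
((2*2)*l(M(8), -51))/891258 = ((2*2)*√((-5*8)² + (-51)²))/891258 = (4*√((-40)² + 2601))*(1/891258) = (4*√(1600 + 2601))*(1/891258) = (4*√4201)*(1/891258) = 2*√4201/445629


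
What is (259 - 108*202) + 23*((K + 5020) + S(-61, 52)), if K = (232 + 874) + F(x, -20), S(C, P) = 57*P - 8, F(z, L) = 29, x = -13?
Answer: 187996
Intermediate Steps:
S(C, P) = -8 + 57*P
K = 1135 (K = (232 + 874) + 29 = 1106 + 29 = 1135)
(259 - 108*202) + 23*((K + 5020) + S(-61, 52)) = (259 - 108*202) + 23*((1135 + 5020) + (-8 + 57*52)) = (259 - 21816) + 23*(6155 + (-8 + 2964)) = -21557 + 23*(6155 + 2956) = -21557 + 23*9111 = -21557 + 209553 = 187996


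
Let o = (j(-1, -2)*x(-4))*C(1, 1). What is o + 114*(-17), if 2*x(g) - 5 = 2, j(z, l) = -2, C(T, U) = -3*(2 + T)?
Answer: -1875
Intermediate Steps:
C(T, U) = -6 - 3*T
x(g) = 7/2 (x(g) = 5/2 + (½)*2 = 5/2 + 1 = 7/2)
o = 63 (o = (-2*7/2)*(-6 - 3*1) = -7*(-6 - 3) = -7*(-9) = 63)
o + 114*(-17) = 63 + 114*(-17) = 63 - 1938 = -1875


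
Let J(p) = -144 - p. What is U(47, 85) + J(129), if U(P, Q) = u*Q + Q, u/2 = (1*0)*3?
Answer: -188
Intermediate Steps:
u = 0 (u = 2*((1*0)*3) = 2*(0*3) = 2*0 = 0)
U(P, Q) = Q (U(P, Q) = 0*Q + Q = 0 + Q = Q)
U(47, 85) + J(129) = 85 + (-144 - 1*129) = 85 + (-144 - 129) = 85 - 273 = -188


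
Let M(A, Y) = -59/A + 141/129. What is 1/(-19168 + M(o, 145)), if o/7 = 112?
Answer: -33712/646157305 ≈ -5.2173e-5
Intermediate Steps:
o = 784 (o = 7*112 = 784)
M(A, Y) = 47/43 - 59/A (M(A, Y) = -59/A + 141*(1/129) = -59/A + 47/43 = 47/43 - 59/A)
1/(-19168 + M(o, 145)) = 1/(-19168 + (47/43 - 59/784)) = 1/(-19168 + 34311/33712) = 1/(-646157305/33712) = -33712/646157305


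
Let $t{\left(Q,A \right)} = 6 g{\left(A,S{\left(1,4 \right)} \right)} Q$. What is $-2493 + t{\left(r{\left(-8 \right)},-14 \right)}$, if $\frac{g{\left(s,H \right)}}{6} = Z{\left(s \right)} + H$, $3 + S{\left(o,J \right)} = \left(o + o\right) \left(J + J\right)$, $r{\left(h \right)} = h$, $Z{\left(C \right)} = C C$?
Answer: $-62685$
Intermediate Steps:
$Z{\left(C \right)} = C^{2}$
$S{\left(o,J \right)} = -3 + 4 J o$ ($S{\left(o,J \right)} = -3 + \left(o + o\right) \left(J + J\right) = -3 + 2 o 2 J = -3 + 4 J o$)
$g{\left(s,H \right)} = 6 H + 6 s^{2}$ ($g{\left(s,H \right)} = 6 \left(s^{2} + H\right) = 6 \left(H + s^{2}\right) = 6 H + 6 s^{2}$)
$t{\left(Q,A \right)} = Q \left(468 + 36 A^{2}\right)$ ($t{\left(Q,A \right)} = 6 \left(6 \left(-3 + 4 \cdot 4 \cdot 1\right) + 6 A^{2}\right) Q = 6 \left(6 \left(-3 + 16\right) + 6 A^{2}\right) Q = 6 \left(6 \cdot 13 + 6 A^{2}\right) Q = 6 \left(78 + 6 A^{2}\right) Q = \left(468 + 36 A^{2}\right) Q = Q \left(468 + 36 A^{2}\right)$)
$-2493 + t{\left(r{\left(-8 \right)},-14 \right)} = -2493 + 36 \left(-8\right) \left(13 + \left(-14\right)^{2}\right) = -2493 + 36 \left(-8\right) \left(13 + 196\right) = -2493 + 36 \left(-8\right) 209 = -2493 - 60192 = -62685$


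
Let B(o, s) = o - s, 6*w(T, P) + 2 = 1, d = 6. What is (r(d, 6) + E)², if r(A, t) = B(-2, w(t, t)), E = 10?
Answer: 2401/36 ≈ 66.694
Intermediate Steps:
w(T, P) = -⅙ (w(T, P) = -⅓ + (⅙)*1 = -⅓ + ⅙ = -⅙)
r(A, t) = -11/6 (r(A, t) = -2 - 1*(-⅙) = -2 + ⅙ = -11/6)
(r(d, 6) + E)² = (-11/6 + 10)² = (49/6)² = 2401/36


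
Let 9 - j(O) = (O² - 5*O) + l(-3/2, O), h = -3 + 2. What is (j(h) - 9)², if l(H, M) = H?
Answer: 81/4 ≈ 20.250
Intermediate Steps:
h = -1
j(O) = 21/2 - O² + 5*O (j(O) = 9 - ((O² - 5*O) - 3/2) = 9 - (-3/2 + O² - 5*O) = 9 + (3/2 - O² + 5*O) = 21/2 - O² + 5*O)
(j(h) - 9)² = ((21/2 - 1*(-1)² + 5*(-1)) - 9)² = ((21/2 - 1*1 - 5) - 9)² = ((21/2 - 1 - 5) - 9)² = (9/2 - 9)² = (-9/2)² = 81/4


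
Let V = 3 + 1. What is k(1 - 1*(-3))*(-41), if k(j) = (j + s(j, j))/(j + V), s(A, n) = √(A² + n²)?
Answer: -41/2 - 41*√2/2 ≈ -49.491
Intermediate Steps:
V = 4
k(j) = (j + √2*√(j²))/(4 + j) (k(j) = (j + √(j² + j²))/(j + 4) = (j + √(2*j²))/(4 + j) = (j + √2*√(j²))/(4 + j))
k(1 - 1*(-3))*(-41) = (((1 - 1*(-3)) + √2*√((1 - 1*(-3))²))/(4 + (1 - 1*(-3))))*(-41) = (((1 + 3) + √2*√((1 + 3)²))/(4 + (1 + 3)))*(-41) = ((4 + √2*√(4²))/(4 + 4))*(-41) = ((4 + √2*√16)/8)*(-41) = ((4 + √2*4)/8)*(-41) = ((4 + 4*√2)/8)*(-41) = (½ + √2/2)*(-41) = -41/2 - 41*√2/2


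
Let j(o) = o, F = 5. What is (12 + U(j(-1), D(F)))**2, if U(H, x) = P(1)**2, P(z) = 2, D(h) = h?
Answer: 256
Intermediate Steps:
U(H, x) = 4 (U(H, x) = 2**2 = 4)
(12 + U(j(-1), D(F)))**2 = (12 + 4)**2 = 16**2 = 256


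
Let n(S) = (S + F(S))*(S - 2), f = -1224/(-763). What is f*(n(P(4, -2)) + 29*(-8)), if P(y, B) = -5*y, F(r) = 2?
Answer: 200736/763 ≈ 263.09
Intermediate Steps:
f = 1224/763 (f = -1224*(-1/763) = 1224/763 ≈ 1.6042)
n(S) = (-2 + S)*(2 + S) (n(S) = (S + 2)*(S - 2) = (2 + S)*(-2 + S) = (-2 + S)*(2 + S))
f*(n(P(4, -2)) + 29*(-8)) = 1224*((-4 + (-5*4)²) + 29*(-8))/763 = 1224*((-4 + (-20)²) - 232)/763 = 1224*((-4 + 400) - 232)/763 = 1224*(396 - 232)/763 = (1224/763)*164 = 200736/763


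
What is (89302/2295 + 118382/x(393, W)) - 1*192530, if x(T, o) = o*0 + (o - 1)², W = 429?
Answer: -40462191617071/210203640 ≈ -1.9249e+5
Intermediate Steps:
x(T, o) = (-1 + o)² (x(T, o) = 0 + (-1 + o)² = (-1 + o)²)
(89302/2295 + 118382/x(393, W)) - 1*192530 = (89302/2295 + 118382/((-1 + 429)²)) - 1*192530 = (89302*(1/2295) + 118382/(428²)) - 192530 = (89302/2295 + 118382/183184) - 192530 = (89302/2295 + 118382*(1/183184)) - 192530 = (89302/2295 + 59191/91592) - 192530 = 8315192129/210203640 - 192530 = -40462191617071/210203640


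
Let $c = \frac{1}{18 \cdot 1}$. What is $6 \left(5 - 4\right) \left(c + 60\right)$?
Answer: $\frac{1081}{3} \approx 360.33$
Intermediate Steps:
$c = \frac{1}{18} \approx 0.055556$
$6 \left(5 - 4\right) \left(c + 60\right) = 6 \left(5 - 4\right) \left(\frac{1}{18} + 60\right) = 6 \cdot 1 \cdot \frac{1081}{18} = 6 \cdot \frac{1081}{18} = \frac{1081}{3}$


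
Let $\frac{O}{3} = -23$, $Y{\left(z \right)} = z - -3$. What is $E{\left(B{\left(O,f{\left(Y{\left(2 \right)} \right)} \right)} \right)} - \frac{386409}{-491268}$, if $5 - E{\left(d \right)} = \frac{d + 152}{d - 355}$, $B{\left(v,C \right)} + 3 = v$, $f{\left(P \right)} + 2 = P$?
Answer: $\frac{417718421}{69923812} \approx 5.9739$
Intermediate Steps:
$Y{\left(z \right)} = 3 + z$ ($Y{\left(z \right)} = z + 3 = 3 + z$)
$f{\left(P \right)} = -2 + P$
$O = -69$ ($O = 3 \left(-23\right) = -69$)
$B{\left(v,C \right)} = -3 + v$
$E{\left(d \right)} = 5 - \frac{152 + d}{-355 + d}$ ($E{\left(d \right)} = 5 - \frac{d + 152}{d - 355} = 5 - \frac{152 + d}{-355 + d}$)
$E{\left(B{\left(O,f{\left(Y{\left(2 \right)} \right)} \right)} \right)} - \frac{386409}{-491268} = \frac{-1927 + 4 \left(-3 - 69\right)}{-355 - 72} - \frac{386409}{-491268} = \frac{-1927 + 4 \left(-72\right)}{-355 - 72} - 386409 \left(- \frac{1}{491268}\right) = \frac{-1927 - 288}{-427} - - \frac{128803}{163756} = \left(- \frac{1}{427}\right) \left(-2215\right) + \frac{128803}{163756} = \frac{2215}{427} + \frac{128803}{163756} = \frac{417718421}{69923812}$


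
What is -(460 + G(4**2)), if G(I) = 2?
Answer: -462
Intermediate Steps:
-(460 + G(4**2)) = -(460 + 2) = -1*462 = -462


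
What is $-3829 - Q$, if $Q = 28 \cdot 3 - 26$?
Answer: $-3887$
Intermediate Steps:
$Q = 58$ ($Q = 84 - 26 = 58$)
$-3829 - Q = -3829 - 58 = -3887$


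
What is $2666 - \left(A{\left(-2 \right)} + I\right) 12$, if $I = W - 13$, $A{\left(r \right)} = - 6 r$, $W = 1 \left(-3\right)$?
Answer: $2714$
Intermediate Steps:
$W = -3$
$I = -16$ ($I = -3 - 13 = -16$)
$2666 - \left(A{\left(-2 \right)} + I\right) 12 = 2666 - \left(\left(-6\right) \left(-2\right) - 16\right) 12 = 2666 - \left(12 - 16\right) 12 = 2666 - \left(-4\right) 12 = 2666 - -48 = 2666 + 48 = 2714$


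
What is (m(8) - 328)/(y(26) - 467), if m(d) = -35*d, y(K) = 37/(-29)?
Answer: 4408/3395 ≈ 1.2984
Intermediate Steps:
y(K) = -37/29 (y(K) = 37*(-1/29) = -37/29)
(m(8) - 328)/(y(26) - 467) = (-35*8 - 328)/(-37/29 - 467) = (-280 - 328)/(-13580/29) = -608*(-29/13580) = 4408/3395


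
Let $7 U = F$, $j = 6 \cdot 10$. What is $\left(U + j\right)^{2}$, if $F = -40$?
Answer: $\frac{144400}{49} \approx 2946.9$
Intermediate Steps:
$j = 60$
$U = - \frac{40}{7}$ ($U = \frac{1}{7} \left(-40\right) = - \frac{40}{7} \approx -5.7143$)
$\left(U + j\right)^{2} = \left(- \frac{40}{7} + 60\right)^{2} = \left(\frac{380}{7}\right)^{2} = \frac{144400}{49}$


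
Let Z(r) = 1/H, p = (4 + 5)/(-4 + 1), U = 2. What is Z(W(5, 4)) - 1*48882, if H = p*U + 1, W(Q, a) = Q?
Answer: -244411/5 ≈ -48882.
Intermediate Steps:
p = -3 (p = 9/(-3) = 9*(-⅓) = -3)
H = -5 (H = -3*2 + 1 = -6 + 1 = -5)
Z(r) = -⅕ (Z(r) = 1/(-5) = -⅕)
Z(W(5, 4)) - 1*48882 = -⅕ - 1*48882 = -⅕ - 48882 = -244411/5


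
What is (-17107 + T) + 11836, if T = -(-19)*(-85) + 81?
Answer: -6805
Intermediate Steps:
T = -1534 (T = -19*85 + 81 = -1615 + 81 = -1534)
(-17107 + T) + 11836 = (-17107 - 1534) + 11836 = -18641 + 11836 = -6805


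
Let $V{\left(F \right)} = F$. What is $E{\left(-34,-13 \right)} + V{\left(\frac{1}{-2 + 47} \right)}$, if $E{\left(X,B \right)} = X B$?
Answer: $\frac{19891}{45} \approx 442.02$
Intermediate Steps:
$E{\left(X,B \right)} = B X$
$E{\left(-34,-13 \right)} + V{\left(\frac{1}{-2 + 47} \right)} = \left(-13\right) \left(-34\right) + \frac{1}{-2 + 47} = 442 + \frac{1}{45} = \frac{19891}{45}$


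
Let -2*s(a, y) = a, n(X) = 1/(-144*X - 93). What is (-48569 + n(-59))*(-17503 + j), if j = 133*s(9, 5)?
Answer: 7387680226559/8403 ≈ 8.7917e+8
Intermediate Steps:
n(X) = 1/(-93 - 144*X)
s(a, y) = -a/2
j = -1197/2 (j = 133*(-½*9) = 133*(-9/2) = -1197/2 ≈ -598.50)
(-48569 + n(-59))*(-17503 + j) = (-48569 - 1/(93 + 144*(-59)))*(-17503 - 1197/2) = (-48569 - 1/(93 - 8496))*(-36203/2) = (-48569 - 1/(-8403))*(-36203/2) = (-48569 - 1*(-1/8403))*(-36203/2) = (-48569 + 1/8403)*(-36203/2) = -408125306/8403*(-36203/2) = 7387680226559/8403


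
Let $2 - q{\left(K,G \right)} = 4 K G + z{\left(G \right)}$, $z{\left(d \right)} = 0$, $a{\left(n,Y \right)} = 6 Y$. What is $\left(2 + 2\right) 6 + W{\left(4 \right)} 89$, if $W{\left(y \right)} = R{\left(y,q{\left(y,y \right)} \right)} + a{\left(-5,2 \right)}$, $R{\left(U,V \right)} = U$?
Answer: $1448$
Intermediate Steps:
$q{\left(K,G \right)} = 2 - 4 G K$ ($q{\left(K,G \right)} = 2 - \left(4 K G + 0\right) = 2 - \left(4 G K + 0\right) = 2 - 4 G K$)
$W{\left(y \right)} = 12 + y$ ($W{\left(y \right)} = y + 6 \cdot 2 = y + 12 = 12 + y$)
$\left(2 + 2\right) 6 + W{\left(4 \right)} 89 = \left(2 + 2\right) 6 + \left(12 + 4\right) 89 = 4 \cdot 6 + 16 \cdot 89 = 24 + 1424 = 1448$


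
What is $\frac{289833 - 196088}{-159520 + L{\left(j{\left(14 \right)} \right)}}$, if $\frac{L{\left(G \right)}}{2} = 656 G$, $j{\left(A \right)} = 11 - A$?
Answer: $- \frac{93745}{163456} \approx -0.57352$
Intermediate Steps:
$L{\left(G \right)} = 1312 G$ ($L{\left(G \right)} = 2 \cdot 656 G = 1312 G$)
$\frac{289833 - 196088}{-159520 + L{\left(j{\left(14 \right)} \right)}} = \frac{289833 - 196088}{-159520 + 1312 \left(11 - 14\right)} = \frac{93745}{-159520 + 1312 \left(11 - 14\right)} = \frac{93745}{-159520 + 1312 \left(-3\right)} = \frac{93745}{-159520 - 3936} = \frac{93745}{-163456} = 93745 \left(- \frac{1}{163456}\right) = - \frac{93745}{163456}$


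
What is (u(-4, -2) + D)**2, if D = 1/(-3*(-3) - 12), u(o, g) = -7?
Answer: 484/9 ≈ 53.778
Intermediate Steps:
D = -1/3 (D = 1/(9 - 12) = 1/(-3) = -1/3 ≈ -0.33333)
(u(-4, -2) + D)**2 = (-7 - 1/3)**2 = (-22/3)**2 = 484/9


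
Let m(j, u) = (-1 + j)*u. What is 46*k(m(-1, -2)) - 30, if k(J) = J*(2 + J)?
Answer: 1074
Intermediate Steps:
m(j, u) = u*(-1 + j)
46*k(m(-1, -2)) - 30 = 46*((-2*(-1 - 1))*(2 - 2*(-1 - 1))) - 30 = 46*((-2*(-2))*(2 - 2*(-2))) - 30 = 46*(4*(2 + 4)) - 30 = 46*(4*6) - 30 = 46*24 - 30 = 1104 - 30 = 1074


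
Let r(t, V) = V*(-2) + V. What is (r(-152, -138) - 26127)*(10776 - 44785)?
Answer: 883859901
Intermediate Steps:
r(t, V) = -V (r(t, V) = -2*V + V = -V)
(r(-152, -138) - 26127)*(10776 - 44785) = (-1*(-138) - 26127)*(10776 - 44785) = (138 - 26127)*(-34009) = -25989*(-34009) = 883859901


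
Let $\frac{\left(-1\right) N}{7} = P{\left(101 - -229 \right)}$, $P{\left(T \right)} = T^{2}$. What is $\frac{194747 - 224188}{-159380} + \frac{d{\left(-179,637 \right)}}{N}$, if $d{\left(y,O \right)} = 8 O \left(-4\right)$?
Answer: $\frac{183511973}{867824100} \approx 0.21146$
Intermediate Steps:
$N = -762300$ ($N = - 7 \left(101 - -229\right)^{2} = - 7 \left(101 + 229\right)^{2} = - 7 \cdot 330^{2} = \left(-7\right) 108900 = -762300$)
$d{\left(y,O \right)} = - 32 O$
$\frac{194747 - 224188}{-159380} + \frac{d{\left(-179,637 \right)}}{N} = \frac{194747 - 224188}{-159380} + \frac{\left(-32\right) 637}{-762300} = \left(-29441\right) \left(- \frac{1}{159380}\right) - - \frac{728}{27225} = \frac{29441}{159380} + \frac{728}{27225} = \frac{183511973}{867824100}$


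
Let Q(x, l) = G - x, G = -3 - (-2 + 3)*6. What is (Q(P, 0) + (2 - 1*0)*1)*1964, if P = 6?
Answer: -25532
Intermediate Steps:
G = -9 (G = -3 - 1*1*6 = -3 - 1*6 = -3 - 6 = -9)
Q(x, l) = -9 - x
(Q(P, 0) + (2 - 1*0)*1)*1964 = ((-9 - 1*6) + (2 - 1*0)*1)*1964 = ((-9 - 6) + (2 + 0)*1)*1964 = (-15 + 2*1)*1964 = (-15 + 2)*1964 = -13*1964 = -25532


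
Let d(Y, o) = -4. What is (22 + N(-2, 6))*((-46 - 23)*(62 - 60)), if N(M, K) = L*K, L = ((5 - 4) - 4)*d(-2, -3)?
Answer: -12972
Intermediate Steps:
L = 12 (L = ((5 - 4) - 4)*(-4) = (1 - 4)*(-4) = -3*(-4) = 12)
N(M, K) = 12*K
(22 + N(-2, 6))*((-46 - 23)*(62 - 60)) = (22 + 12*6)*((-46 - 23)*(62 - 60)) = (22 + 72)*(-69*2) = 94*(-138) = -12972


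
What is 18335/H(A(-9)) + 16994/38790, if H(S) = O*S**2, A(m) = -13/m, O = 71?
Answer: 28906148828/232720605 ≈ 124.21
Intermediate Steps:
H(S) = 71*S**2
18335/H(A(-9)) + 16994/38790 = 18335/((71*(-13/(-9))**2)) + 16994/38790 = 18335/((71*(-13*(-1/9))**2)) + 16994*(1/38790) = 18335/((71*(13/9)**2)) + 8497/19395 = 18335/((71*(169/81))) + 8497/19395 = 18335/(11999/81) + 8497/19395 = 18335*(81/11999) + 8497/19395 = 1485135/11999 + 8497/19395 = 28906148828/232720605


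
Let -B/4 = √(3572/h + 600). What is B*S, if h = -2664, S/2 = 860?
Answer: -3440*√29504318/111 ≈ -1.6834e+5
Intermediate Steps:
S = 1720 (S = 2*860 = 1720)
B = -2*√29504318/111 (B = -4*√(3572/(-2664) + 600) = -4*√(3572*(-1/2664) + 600) = -4*√(-893/666 + 600) = -2*√29504318/111 ≈ -97.870)
B*S = -2*√29504318/111*1720 = -3440*√29504318/111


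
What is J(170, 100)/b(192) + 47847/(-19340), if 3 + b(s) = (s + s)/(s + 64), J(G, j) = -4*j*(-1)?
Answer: -15615541/58020 ≈ -269.14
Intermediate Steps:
J(G, j) = 4*j
b(s) = -3 + 2*s/(64 + s) (b(s) = -3 + (s + s)/(s + 64) = -3 + (2*s)/(64 + s) = -3 + 2*s/(64 + s))
J(170, 100)/b(192) + 47847/(-19340) = (4*100)/(((-192 - 1*192)/(64 + 192))) + 47847/(-19340) = 400/(((-192 - 192)/256)) + 47847*(-1/19340) = 400/(((1/256)*(-384))) - 47847/19340 = 400/(-3/2) - 47847/19340 = 400*(-⅔) - 47847/19340 = -800/3 - 47847/19340 = -15615541/58020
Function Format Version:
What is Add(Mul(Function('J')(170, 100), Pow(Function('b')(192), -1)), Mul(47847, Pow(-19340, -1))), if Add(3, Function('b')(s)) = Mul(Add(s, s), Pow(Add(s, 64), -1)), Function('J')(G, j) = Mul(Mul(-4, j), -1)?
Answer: Rational(-15615541, 58020) ≈ -269.14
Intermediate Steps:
Function('J')(G, j) = Mul(4, j)
Function('b')(s) = Add(-3, Mul(2, s, Pow(Add(64, s), -1))) (Function('b')(s) = Add(-3, Mul(Add(s, s), Pow(Add(s, 64), -1))) = Add(-3, Mul(Mul(2, s), Pow(Add(64, s), -1))) = Add(-3, Mul(2, s, Pow(Add(64, s), -1))))
Add(Mul(Function('J')(170, 100), Pow(Function('b')(192), -1)), Mul(47847, Pow(-19340, -1))) = Add(Mul(Mul(4, 100), Pow(Mul(Pow(Add(64, 192), -1), Add(-192, Mul(-1, 192))), -1)), Mul(47847, Pow(-19340, -1))) = Add(Mul(400, Pow(Mul(Pow(256, -1), Add(-192, -192)), -1)), Mul(47847, Rational(-1, 19340))) = Add(Mul(400, Pow(Mul(Rational(1, 256), -384), -1)), Rational(-47847, 19340)) = Add(Mul(400, Pow(Rational(-3, 2), -1)), Rational(-47847, 19340)) = Add(Mul(400, Rational(-2, 3)), Rational(-47847, 19340)) = Add(Rational(-800, 3), Rational(-47847, 19340)) = Rational(-15615541, 58020)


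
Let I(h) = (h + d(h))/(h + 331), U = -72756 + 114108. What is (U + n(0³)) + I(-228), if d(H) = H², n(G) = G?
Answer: 4311012/103 ≈ 41855.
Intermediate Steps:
U = 41352
I(h) = (h + h²)/(331 + h) (I(h) = (h + h²)/(h + 331) = (h + h²)/(331 + h))
(U + n(0³)) + I(-228) = (41352 + 0³) - 228*(1 - 228)/(331 - 228) = (41352 + 0) - 228*(-227)/103 = 41352 - 228*1/103*(-227) = 41352 + 51756/103 = 4311012/103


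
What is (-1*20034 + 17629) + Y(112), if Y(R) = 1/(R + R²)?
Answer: -30437679/12656 ≈ -2405.0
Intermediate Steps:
(-1*20034 + 17629) + Y(112) = (-1*20034 + 17629) + 1/(112*(1 + 112)) = (-20034 + 17629) + (1/112)/113 = -2405 + (1/112)*(1/113) = -2405 + 1/12656 = -30437679/12656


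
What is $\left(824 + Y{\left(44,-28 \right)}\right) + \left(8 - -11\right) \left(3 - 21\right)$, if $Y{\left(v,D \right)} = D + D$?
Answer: $426$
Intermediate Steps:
$Y{\left(v,D \right)} = 2 D$
$\left(824 + Y{\left(44,-28 \right)}\right) + \left(8 - -11\right) \left(3 - 21\right) = \left(824 + 2 \left(-28\right)\right) + \left(8 - -11\right) \left(3 - 21\right) = \left(824 - 56\right) + \left(8 + 11\right) \left(-18\right) = 768 + 19 \left(-18\right) = 768 - 342 = 426$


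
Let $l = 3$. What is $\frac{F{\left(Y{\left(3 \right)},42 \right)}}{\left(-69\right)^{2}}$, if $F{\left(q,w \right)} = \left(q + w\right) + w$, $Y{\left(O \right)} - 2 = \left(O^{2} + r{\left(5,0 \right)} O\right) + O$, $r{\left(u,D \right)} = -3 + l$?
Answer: $\frac{98}{4761} \approx 0.020584$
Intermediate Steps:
$r{\left(u,D \right)} = 0$ ($r{\left(u,D \right)} = -3 + 3 = 0$)
$Y{\left(O \right)} = 2 + O + O^{2}$ ($Y{\left(O \right)} = 2 + \left(\left(O^{2} + 0 O\right) + O\right) = 2 + \left(\left(O^{2} + 0\right) + O\right) = 2 + \left(O^{2} + O\right) = 2 + \left(O + O^{2}\right) = 2 + O + O^{2}$)
$F{\left(q,w \right)} = q + 2 w$
$\frac{F{\left(Y{\left(3 \right)},42 \right)}}{\left(-69\right)^{2}} = \frac{\left(2 + 3 + 3^{2}\right) + 2 \cdot 42}{\left(-69\right)^{2}} = \frac{\left(2 + 3 + 9\right) + 84}{4761} = \left(14 + 84\right) \frac{1}{4761} = 98 \cdot \frac{1}{4761} = \frac{98}{4761}$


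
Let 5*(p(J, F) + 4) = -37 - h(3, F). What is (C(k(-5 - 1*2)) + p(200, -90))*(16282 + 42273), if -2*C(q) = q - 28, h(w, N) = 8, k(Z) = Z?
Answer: 526995/2 ≈ 2.6350e+5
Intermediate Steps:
C(q) = 14 - q/2 (C(q) = -(q - 28)/2 = -(-28 + q)/2 = 14 - q/2)
p(J, F) = -13 (p(J, F) = -4 + (-37 - 1*8)/5 = -4 + (-37 - 8)/5 = -4 + (⅕)*(-45) = -4 - 9 = -13)
(C(k(-5 - 1*2)) + p(200, -90))*(16282 + 42273) = ((14 - (-5 - 1*2)/2) - 13)*(16282 + 42273) = ((14 - (-5 - 2)/2) - 13)*58555 = ((14 - ½*(-7)) - 13)*58555 = ((14 + 7/2) - 13)*58555 = (35/2 - 13)*58555 = (9/2)*58555 = 526995/2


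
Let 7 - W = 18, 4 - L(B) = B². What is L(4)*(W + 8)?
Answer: 36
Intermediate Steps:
L(B) = 4 - B²
W = -11 (W = 7 - 1*18 = 7 - 18 = -11)
L(4)*(W + 8) = (4 - 1*4²)*(-11 + 8) = (4 - 1*16)*(-3) = (4 - 16)*(-3) = -12*(-3) = 36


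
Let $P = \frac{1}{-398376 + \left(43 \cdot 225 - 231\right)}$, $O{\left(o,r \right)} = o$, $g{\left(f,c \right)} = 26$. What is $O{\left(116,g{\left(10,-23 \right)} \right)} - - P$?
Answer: $\frac{45116111}{388932} \approx 116.0$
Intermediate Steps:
$P = - \frac{1}{388932}$ ($P = \frac{1}{-398376 + \left(9675 - 231\right)} = \frac{1}{-398376 + 9444} = \frac{1}{-388932} = - \frac{1}{388932} \approx -2.5711 \cdot 10^{-6}$)
$O{\left(116,g{\left(10,-23 \right)} \right)} - - P = 116 - \left(-1\right) \left(- \frac{1}{388932}\right) = 116 - \frac{1}{388932} = \frac{45116111}{388932}$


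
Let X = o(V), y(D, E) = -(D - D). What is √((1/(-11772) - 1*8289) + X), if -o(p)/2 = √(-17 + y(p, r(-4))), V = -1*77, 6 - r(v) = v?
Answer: √(-31908041643 - 7698888*I*√17)/1962 ≈ 0.045287 - 91.044*I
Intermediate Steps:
r(v) = 6 - v
V = -77
y(D, E) = 0 (y(D, E) = -1*0 = 0)
o(p) = -2*I*√17 (o(p) = -2*√(-17 + 0) = -2*I*√17)
X = -2*I*√17 ≈ -8.2462*I
√((1/(-11772) - 1*8289) + X) = √((1/(-11772) - 1*8289) - 2*I*√17) = √((-1/11772 - 8289) - 2*I*√17) = √(-97578109/11772 - 2*I*√17)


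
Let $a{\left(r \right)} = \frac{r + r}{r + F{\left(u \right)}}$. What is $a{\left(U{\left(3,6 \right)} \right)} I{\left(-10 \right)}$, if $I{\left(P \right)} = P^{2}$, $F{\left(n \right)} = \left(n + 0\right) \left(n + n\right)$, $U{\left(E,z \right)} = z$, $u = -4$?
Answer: $\frac{600}{19} \approx 31.579$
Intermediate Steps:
$F{\left(n \right)} = 2 n^{2}$ ($F{\left(n \right)} = n 2 n = 2 n^{2}$)
$a{\left(r \right)} = \frac{2 r}{32 + r}$ ($a{\left(r \right)} = \frac{r + r}{r + 2 \left(-4\right)^{2}} = \frac{2 r}{r + 2 \cdot 16} = \frac{2 r}{r + 32} = \frac{2 r}{32 + r}$)
$a{\left(U{\left(3,6 \right)} \right)} I{\left(-10 \right)} = 2 \cdot 6 \frac{1}{32 + 6} \left(-10\right)^{2} = 2 \cdot 6 \cdot \frac{1}{38} \cdot 100 = \frac{6}{19} \cdot 100 = \frac{600}{19}$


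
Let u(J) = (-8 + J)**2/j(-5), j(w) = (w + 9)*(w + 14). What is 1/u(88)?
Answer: 9/1600 ≈ 0.0056250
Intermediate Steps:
j(w) = (9 + w)*(14 + w)
u(J) = (-8 + J)**2/36 (u(J) = (-8 + J)**2/(126 + (-5)**2 + 23*(-5)) = (-8 + J)**2/(126 + 25 - 115) = (-8 + J)**2/36)
1/u(88) = 1/((-8 + 88)**2/36) = 1/((1/36)*80**2) = 1/((1/36)*6400) = 1/(1600/9) = 9/1600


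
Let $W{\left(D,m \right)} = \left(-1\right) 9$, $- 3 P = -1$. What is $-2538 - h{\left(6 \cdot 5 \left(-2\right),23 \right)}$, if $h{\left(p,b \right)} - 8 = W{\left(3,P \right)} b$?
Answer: $-2339$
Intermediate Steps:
$P = \frac{1}{3}$ ($P = \left(- \frac{1}{3}\right) \left(-1\right) = \frac{1}{3} \approx 0.33333$)
$W{\left(D,m \right)} = -9$
$h{\left(p,b \right)} = 8 - 9 b$
$-2538 - h{\left(6 \cdot 5 \left(-2\right),23 \right)} = -2538 - \left(8 - 207\right) = -2538 - -199 = -2538 + 199 = -2339$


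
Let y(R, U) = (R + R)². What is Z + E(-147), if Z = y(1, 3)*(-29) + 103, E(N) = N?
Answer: -160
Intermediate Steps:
y(R, U) = 4*R² (y(R, U) = (2*R)² = 4*R²)
Z = -13 (Z = (4*1²)*(-29) + 103 = (4*1)*(-29) + 103 = 4*(-29) + 103 = -116 + 103 = -13)
Z + E(-147) = -13 - 147 = -160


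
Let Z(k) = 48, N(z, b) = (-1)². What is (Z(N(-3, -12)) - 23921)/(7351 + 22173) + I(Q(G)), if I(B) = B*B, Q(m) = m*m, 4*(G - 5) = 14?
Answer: 616373009/118096 ≈ 5219.3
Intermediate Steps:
G = 17/2 (G = 5 + (¼)*14 = 5 + 7/2 = 17/2 ≈ 8.5000)
N(z, b) = 1
Q(m) = m²
I(B) = B²
(Z(N(-3, -12)) - 23921)/(7351 + 22173) + I(Q(G)) = (48 - 23921)/(7351 + 22173) + ((17/2)²)² = -23873/29524 + (289/4)² = -23873*1/29524 + 83521/16 = -23873/29524 + 83521/16 = 616373009/118096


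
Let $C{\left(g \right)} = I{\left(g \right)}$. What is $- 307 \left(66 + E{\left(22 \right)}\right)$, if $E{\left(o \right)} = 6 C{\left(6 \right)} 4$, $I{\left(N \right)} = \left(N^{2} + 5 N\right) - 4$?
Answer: $-477078$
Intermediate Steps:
$I{\left(N \right)} = -4 + N^{2} + 5 N$
$C{\left(g \right)} = -4 + g^{2} + 5 g$
$E{\left(o \right)} = 1488$ ($E{\left(o \right)} = 6 \left(-4 + 6^{2} + 5 \cdot 6\right) 4 = 6 \left(-4 + 36 + 30\right) 4 = 6 \cdot 62 \cdot 4 = 372 \cdot 4 = 1488$)
$- 307 \left(66 + E{\left(22 \right)}\right) = - 307 \left(66 + 1488\right) = \left(-307\right) 1554 = -477078$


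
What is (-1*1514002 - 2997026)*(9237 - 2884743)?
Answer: 12971488080168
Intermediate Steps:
(-1*1514002 - 2997026)*(9237 - 2884743) = (-1514002 - 2997026)*(-2875506) = -4511028*(-2875506) = 12971488080168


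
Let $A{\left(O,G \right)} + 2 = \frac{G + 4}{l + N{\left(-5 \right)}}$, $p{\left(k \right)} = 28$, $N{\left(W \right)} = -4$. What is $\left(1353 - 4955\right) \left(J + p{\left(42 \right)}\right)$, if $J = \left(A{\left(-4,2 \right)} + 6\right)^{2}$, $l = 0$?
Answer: $- \frac{246737}{2} \approx -1.2337 \cdot 10^{5}$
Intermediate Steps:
$A{\left(O,G \right)} = -3 - \frac{G}{4}$ ($A{\left(O,G \right)} = -2 + \frac{G + 4}{0 - 4} = -2 + \frac{4 + G}{-4} = -2 + \left(4 + G\right) \left(- \frac{1}{4}\right) = -2 - \left(1 + \frac{G}{4}\right) = -3 - \frac{G}{4}$)
$J = \frac{25}{4}$ ($J = \left(\left(-3 - \frac{1}{2}\right) + 6\right)^{2} = \left(- \frac{7}{2} + 6\right)^{2} = \left(\frac{5}{2}\right)^{2} = \frac{25}{4} \approx 6.25$)
$\left(1353 - 4955\right) \left(J + p{\left(42 \right)}\right) = \left(1353 - 4955\right) \left(\frac{25}{4} + 28\right) = \left(-3602\right) \frac{137}{4} = - \frac{246737}{2}$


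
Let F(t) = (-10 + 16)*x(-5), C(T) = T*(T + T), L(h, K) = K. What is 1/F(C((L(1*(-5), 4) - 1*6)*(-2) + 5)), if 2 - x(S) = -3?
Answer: 1/30 ≈ 0.033333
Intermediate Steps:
x(S) = 5 (x(S) = 2 - 1*(-3) = 2 + 3 = 5)
C(T) = 2*T² (C(T) = T*(2*T) = 2*T²)
F(t) = 30 (F(t) = (-10 + 16)*5 = 6*5 = 30)
1/F(C((L(1*(-5), 4) - 1*6)*(-2) + 5)) = 1/30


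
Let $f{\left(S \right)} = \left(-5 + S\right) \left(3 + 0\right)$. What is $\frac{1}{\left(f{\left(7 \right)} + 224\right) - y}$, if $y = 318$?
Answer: $- \frac{1}{88} \approx -0.011364$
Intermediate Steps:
$f{\left(S \right)} = -15 + 3 S$ ($f{\left(S \right)} = \left(-5 + S\right) 3 = -15 + 3 S$)
$\frac{1}{\left(f{\left(7 \right)} + 224\right) - y} = \frac{1}{\left(\left(-15 + 3 \cdot 7\right) + 224\right) - 318} = \frac{1}{\left(\left(-15 + 21\right) + 224\right) - 318} = \frac{1}{\left(6 + 224\right) - 318} = \frac{1}{230 - 318} = \frac{1}{-88} = - \frac{1}{88}$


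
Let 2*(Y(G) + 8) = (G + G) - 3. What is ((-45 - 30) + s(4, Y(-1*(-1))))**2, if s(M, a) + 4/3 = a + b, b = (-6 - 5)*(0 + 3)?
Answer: 499849/36 ≈ 13885.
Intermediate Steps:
b = -33 (b = -11*3 = -33)
Y(G) = -19/2 + G (Y(G) = -8 + ((G + G) - 3)/2 = -8 + (2*G - 3)/2 = -8 + (-3 + 2*G)/2 = -8 + (-3/2 + G) = -19/2 + G)
s(M, a) = -103/3 + a (s(M, a) = -4/3 + (a - 33) = -4/3 + (-33 + a) = -103/3 + a)
((-45 - 30) + s(4, Y(-1*(-1))))**2 = ((-45 - 30) + (-103/3 + (-19/2 - 1*(-1))))**2 = (-75 + (-103/3 + (-19/2 + 1)))**2 = (-75 + (-103/3 - 17/2))**2 = (-75 - 257/6)**2 = (-707/6)**2 = 499849/36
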